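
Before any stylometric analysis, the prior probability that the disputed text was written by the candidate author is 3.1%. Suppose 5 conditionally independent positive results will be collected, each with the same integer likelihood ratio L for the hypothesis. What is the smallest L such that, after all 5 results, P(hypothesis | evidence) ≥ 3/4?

3

Prior odds = 0.031/0.969 = 31/969.
Target odds = 0.75/0.25 = 3.
Need L⁵ ≥ 3 ÷ (31/969) = 2907/31.
2⁵ = 32 < 2907/31 ≤ 243 = 3⁵, so L = 3.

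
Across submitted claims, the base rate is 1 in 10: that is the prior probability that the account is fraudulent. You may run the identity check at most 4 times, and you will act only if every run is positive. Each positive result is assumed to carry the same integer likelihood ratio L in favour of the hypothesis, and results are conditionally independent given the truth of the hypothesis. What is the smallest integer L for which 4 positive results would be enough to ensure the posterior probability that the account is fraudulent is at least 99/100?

Prior odds = 0.1/0.9 = 1/9.
Target odds = 0.99/0.01 = 99.
Need L⁴ ≥ 99 ÷ (1/9) = 891.
5⁴ = 625 < 891 ≤ 1296 = 6⁴, so L = 6.

6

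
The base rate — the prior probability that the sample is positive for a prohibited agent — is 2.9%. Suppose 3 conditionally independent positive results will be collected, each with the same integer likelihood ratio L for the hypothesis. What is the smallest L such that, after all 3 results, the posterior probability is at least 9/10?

Prior odds = 0.029/0.971 = 29/971.
Target odds = 0.9/0.1 = 9.
Need L³ ≥ 9 ÷ (29/971) = 8739/29.
6³ = 216 < 8739/29 ≤ 343 = 7³, so L = 7.

7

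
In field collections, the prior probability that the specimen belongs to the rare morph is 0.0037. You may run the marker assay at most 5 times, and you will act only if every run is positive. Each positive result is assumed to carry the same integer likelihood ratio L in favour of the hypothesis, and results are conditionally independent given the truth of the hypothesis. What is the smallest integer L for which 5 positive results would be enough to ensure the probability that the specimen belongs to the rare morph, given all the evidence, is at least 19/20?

Prior odds = 0.0037/0.9963 = 37/9963.
Target odds = 0.95/0.05 = 19.
Need L⁵ ≥ 19 ÷ (37/9963) = 189297/37.
5⁵ = 3125 < 189297/37 ≤ 7776 = 6⁵, so L = 6.

6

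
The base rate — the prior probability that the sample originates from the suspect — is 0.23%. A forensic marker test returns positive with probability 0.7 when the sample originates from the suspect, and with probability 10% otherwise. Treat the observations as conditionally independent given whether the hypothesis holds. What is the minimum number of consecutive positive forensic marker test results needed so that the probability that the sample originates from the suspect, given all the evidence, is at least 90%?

5

Prior odds: 0.0023 ÷ 0.9977 = 23/9977.
Likelihood ratio of a positive result = 0.7/0.1 = 7.
Target odds: 0.9 ÷ 0.1 = 9.
Need (23/9977) × 7ⁿ ≥ 9, i.e. 7ⁿ ≥ 89793/23.
7⁴ = 2401 falls short of 89793/23 but 7⁵ = 16807 reaches it, so n = 5.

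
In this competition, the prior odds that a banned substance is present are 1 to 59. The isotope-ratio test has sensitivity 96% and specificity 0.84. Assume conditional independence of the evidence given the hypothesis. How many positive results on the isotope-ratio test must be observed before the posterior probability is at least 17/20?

4

Prior odds = 1/59.
False-positive rate = 1 − 0.84 = 0.16; likelihood ratio of a positive = 0.96/0.16 = 6.
Target posterior odds = 0.85/0.15 = 17/3.
Need (1/59) × 6ⁿ ≥ 17/3, i.e. 6ⁿ ≥ 1003/3.
6³ = 216 falls short of 1003/3 but 6⁴ = 1296 reaches it, so n = 4.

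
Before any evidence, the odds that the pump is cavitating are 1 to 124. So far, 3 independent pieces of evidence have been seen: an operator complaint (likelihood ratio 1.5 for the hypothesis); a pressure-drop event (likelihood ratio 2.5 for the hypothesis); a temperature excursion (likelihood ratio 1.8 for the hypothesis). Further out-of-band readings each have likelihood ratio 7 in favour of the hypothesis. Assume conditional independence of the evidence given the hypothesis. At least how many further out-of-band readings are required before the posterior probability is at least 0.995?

Prior odds = 1/124.
Combined Bayes factor of the evidence already in hand = 1.5 × 2.5 × 1.8 = 6.75.
Odds after that evidence = (1/124) × 6.75 = 27/496.
Target odds = 0.995/0.005 = 199.
Need 7ⁿ ≥ 199 ÷ (27/496) = 98704/27.
7⁴ = 2401 falls short of 98704/27 but 7⁵ = 16807 reaches it, so n = 5.

5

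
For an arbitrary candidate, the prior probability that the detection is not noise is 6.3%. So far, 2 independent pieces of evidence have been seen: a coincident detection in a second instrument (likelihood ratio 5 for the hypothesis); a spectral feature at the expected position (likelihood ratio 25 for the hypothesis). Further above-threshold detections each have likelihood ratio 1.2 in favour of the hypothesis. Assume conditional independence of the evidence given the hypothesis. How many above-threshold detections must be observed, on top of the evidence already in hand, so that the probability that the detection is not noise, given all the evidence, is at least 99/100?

Prior odds = 0.063/0.937 = 63/937.
Combined Bayes factor of the evidence already in hand = 5 × 25 = 125.
Odds after that evidence = (63/937) × 125 = 7875/937.
Target odds = 0.99/0.01 = 99.
Need 1.2ⁿ ≥ 99 ÷ (7875/937) = 10307/875.
1.2¹³ ≈10.6993 falls short of 10307/875 but 1.2¹⁴ ≈12.8392 reaches it, so n = 14.

14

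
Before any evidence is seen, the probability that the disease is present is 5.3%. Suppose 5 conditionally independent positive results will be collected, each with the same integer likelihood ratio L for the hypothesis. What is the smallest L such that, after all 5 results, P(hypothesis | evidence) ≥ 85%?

Prior odds = 0.053/0.947 = 53/947.
Target odds = 0.85/0.15 = 17/3.
Need L⁵ ≥ 17/3 ÷ (53/947) = 16099/159.
2⁵ = 32 < 16099/159 ≤ 243 = 3⁵, so L = 3.

3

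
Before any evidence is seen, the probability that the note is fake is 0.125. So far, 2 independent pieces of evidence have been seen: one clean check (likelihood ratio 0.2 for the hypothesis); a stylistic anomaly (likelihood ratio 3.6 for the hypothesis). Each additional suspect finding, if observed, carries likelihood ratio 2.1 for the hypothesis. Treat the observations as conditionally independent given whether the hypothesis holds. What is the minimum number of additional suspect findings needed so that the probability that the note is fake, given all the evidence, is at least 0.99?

10

Prior odds = 0.125/0.875 = 1/7.
Combined Bayes factor of the evidence already in hand = 0.2 × 3.6 = 0.72.
Odds after that evidence = (1/7) × 0.72 = 18/175.
Target odds = 0.99/0.01 = 99.
Need 2.1ⁿ ≥ 99 ÷ (18/175) = 962.5.
2.1⁹ ≈794.28 falls short of 962.5 but 2.1¹⁰ ≈1667.99 reaches it, so n = 10.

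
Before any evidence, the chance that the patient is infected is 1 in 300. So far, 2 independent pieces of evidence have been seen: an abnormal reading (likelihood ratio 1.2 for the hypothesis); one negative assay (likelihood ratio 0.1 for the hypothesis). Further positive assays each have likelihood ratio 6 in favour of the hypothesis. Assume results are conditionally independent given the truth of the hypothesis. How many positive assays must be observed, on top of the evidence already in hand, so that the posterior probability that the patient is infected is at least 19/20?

Prior odds = (1/300)/(299/300) = 1/299.
Combined Bayes factor of the evidence already in hand = 1.2 × 0.1 = 0.12.
Odds after that evidence = (1/299) × 0.12 = 3/7475.
Target odds = 0.95/0.05 = 19.
Need 6ⁿ ≥ 19 ÷ (3/7475) = 142025/3.
6⁶ = 46656 falls short of 142025/3 but 6⁷ = 279936 reaches it, so n = 7.

7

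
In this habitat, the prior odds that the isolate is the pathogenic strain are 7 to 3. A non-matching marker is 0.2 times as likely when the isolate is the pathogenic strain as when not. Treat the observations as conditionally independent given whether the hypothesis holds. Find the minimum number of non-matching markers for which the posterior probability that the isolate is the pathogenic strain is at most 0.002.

5

Prior odds = 7/3.
Likelihood ratio per non-matching marker = 0.2.
Target posterior odds = 0.002/0.998 = 1/499.
Require 0.2ⁿ ≤ 1/499 ÷ (7/3) = 3/3493.
0.2⁴ = 0.0016 is still above 3/3493 but 0.2⁵ = 0.00032 is at or below it, so n = 5.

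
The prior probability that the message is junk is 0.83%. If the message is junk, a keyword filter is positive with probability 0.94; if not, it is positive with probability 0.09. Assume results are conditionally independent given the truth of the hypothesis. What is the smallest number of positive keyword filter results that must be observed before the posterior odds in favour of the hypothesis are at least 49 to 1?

4

Prior odds: 0.0083 ÷ 0.9917 = 83/9917.
Likelihood ratio of a positive = 0.94/0.09 = 94/9.
Target odds = 49.
Need (83/9917) × (94/9)ⁿ ≥ 49, i.e. (94/9)ⁿ ≥ 485933/83.
(94/9)³ = 830584/729 falls short of 485933/83 but (94/9)⁴ = 78074896/6561 reaches it, so n = 4.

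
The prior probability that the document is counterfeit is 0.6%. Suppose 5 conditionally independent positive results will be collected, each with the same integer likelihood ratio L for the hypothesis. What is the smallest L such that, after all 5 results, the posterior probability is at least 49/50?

7

Prior odds = 0.006/0.994 = 3/497.
Target odds = 0.98/0.02 = 49.
Need L⁵ ≥ 49 ÷ (3/497) = 24353/3.
6⁵ = 7776 < 24353/3 ≤ 16807 = 7⁵, so L = 7.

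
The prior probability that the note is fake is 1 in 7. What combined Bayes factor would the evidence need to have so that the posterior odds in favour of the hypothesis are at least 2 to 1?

Prior odds = (1/7)/(6/7) = 1/6.
Target odds = 2.
Required Bayes factor = 2 ÷ (1/6) = 12.

12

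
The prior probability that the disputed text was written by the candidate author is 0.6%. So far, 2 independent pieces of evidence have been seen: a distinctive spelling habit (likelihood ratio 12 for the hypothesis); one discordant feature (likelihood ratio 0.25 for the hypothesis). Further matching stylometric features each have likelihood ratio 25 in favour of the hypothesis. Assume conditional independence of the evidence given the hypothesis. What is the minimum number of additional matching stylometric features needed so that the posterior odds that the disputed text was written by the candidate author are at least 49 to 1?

Prior odds = 0.006/0.994 = 3/497.
Combined Bayes factor of the evidence already in hand = 12 × 0.25 = 3.
Odds after that evidence = (3/497) × 3 = 9/497.
Target odds = 49.
Need 25ⁿ ≥ 49 ÷ (9/497) = 24353/9.
25² = 625 falls short of 24353/9 but 25³ = 15625 reaches it, so n = 3.

3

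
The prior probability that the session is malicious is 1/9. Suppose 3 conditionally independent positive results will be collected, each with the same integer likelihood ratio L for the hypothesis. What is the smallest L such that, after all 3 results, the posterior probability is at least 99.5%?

12

Prior odds = (1/9)/(8/9) = 0.125.
Target odds = 0.995/0.005 = 199.
Need L³ ≥ 199 ÷ 0.125 = 1592.
11³ = 1331 < 1592 ≤ 1728 = 12³, so L = 12.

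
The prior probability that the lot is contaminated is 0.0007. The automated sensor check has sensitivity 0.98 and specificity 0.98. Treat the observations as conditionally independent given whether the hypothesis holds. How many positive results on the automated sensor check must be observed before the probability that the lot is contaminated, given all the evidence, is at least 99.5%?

4

Prior odds: 0.0007 ÷ 0.9993 = 7/9993.
False-positive rate = 1 − 0.98 = 0.02; likelihood ratio of a positive = 0.98/0.02 = 49.
Target posterior odds = 0.995/0.005 = 199.
Require 49ⁿ ≥ 199 ÷ (7/9993) = 1988607/7.
49³ = 117649 falls short of 1988607/7 but 49⁴ = 5764801 reaches it, so n = 4.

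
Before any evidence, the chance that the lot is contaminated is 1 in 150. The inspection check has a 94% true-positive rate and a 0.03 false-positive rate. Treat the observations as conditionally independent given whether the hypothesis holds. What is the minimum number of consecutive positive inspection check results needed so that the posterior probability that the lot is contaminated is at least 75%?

2

Prior odds: (1/150) ÷ (149/150) = 1/149.
Likelihood ratio of a positive result = 0.94/0.03 = 94/3.
Target posterior odds = 0.75/0.25 = 3.
Require (94/3)ⁿ ≥ 3 ÷ (1/149) = 447.
(94/3)¹ = 94/3 falls short of 447 but (94/3)² = 8836/9 reaches it, so n = 2.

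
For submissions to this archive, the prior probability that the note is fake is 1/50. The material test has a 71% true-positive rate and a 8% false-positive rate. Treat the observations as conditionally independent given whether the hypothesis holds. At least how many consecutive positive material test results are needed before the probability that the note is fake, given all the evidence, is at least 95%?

4

Prior odds: 0.02 ÷ 0.98 = 1/49.
Likelihood ratio of a positive result = 0.71/0.08 = 8.875.
Target posterior odds = 0.95/0.05 = 19.
Need (1/49) × 8.875ⁿ ≥ 19, i.e. 8.875ⁿ ≥ 931.
8.875³ = 357911/512 falls short of 931 but 8.875⁴ = 25411681/4096 reaches it, so n = 4.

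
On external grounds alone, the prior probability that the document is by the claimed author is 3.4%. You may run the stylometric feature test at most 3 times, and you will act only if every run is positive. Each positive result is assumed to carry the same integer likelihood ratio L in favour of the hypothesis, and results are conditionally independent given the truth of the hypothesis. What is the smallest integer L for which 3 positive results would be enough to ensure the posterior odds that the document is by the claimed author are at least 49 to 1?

12

Prior odds = 0.034/0.966 = 17/483.
Target odds = 49.
Need L³ ≥ 49 ÷ (17/483) = 23667/17.
11³ = 1331 < 23667/17 ≤ 1728 = 12³, so L = 12.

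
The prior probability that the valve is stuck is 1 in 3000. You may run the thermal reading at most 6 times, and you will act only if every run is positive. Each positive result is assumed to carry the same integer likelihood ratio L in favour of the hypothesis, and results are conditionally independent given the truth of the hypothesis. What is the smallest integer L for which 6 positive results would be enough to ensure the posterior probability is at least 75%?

5

Prior odds = (1/3000)/(2999/3000) = 1/2999.
Target odds = 0.75/0.25 = 3.
Need L⁶ ≥ 3 ÷ (1/2999) = 8997.
4⁶ = 4096 < 8997 ≤ 15625 = 5⁶, so L = 5.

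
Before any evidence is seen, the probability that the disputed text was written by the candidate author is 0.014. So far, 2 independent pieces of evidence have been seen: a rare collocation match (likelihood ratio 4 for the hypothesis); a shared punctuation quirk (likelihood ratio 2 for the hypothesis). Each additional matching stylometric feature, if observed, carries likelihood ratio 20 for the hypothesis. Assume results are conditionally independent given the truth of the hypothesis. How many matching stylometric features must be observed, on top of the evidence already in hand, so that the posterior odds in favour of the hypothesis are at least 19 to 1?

Prior odds = 0.014/0.986 = 7/493.
Combined Bayes factor of the evidence already in hand = 4 × 2 = 8.
Odds after that evidence = (7/493) × 8 = 56/493.
Target odds = 19.
Need 20ⁿ ≥ 19 ÷ (56/493) = 9367/56.
20¹ = 20 falls short of 9367/56 but 20² = 400 reaches it, so n = 2.

2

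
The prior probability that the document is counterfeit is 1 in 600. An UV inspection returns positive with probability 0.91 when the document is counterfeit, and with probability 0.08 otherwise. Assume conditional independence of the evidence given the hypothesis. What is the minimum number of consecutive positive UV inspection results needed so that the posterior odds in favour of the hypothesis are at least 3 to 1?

4

Prior odds: (1/600) ÷ (599/600) = 1/599.
Likelihood ratio of a positive result = 0.91/0.08 = 11.375.
Target odds = 3.
Need (1/599) × 11.375ⁿ ≥ 3, i.e. 11.375ⁿ ≥ 1797.
11.375³ = 753571/512 falls short of 1797 but 11.375⁴ = 68574961/4096 reaches it, so n = 4.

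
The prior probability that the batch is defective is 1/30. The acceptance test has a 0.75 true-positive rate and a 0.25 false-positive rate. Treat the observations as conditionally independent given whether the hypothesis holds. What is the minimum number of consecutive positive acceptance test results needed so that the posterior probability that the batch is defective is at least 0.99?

8

Prior odds: (1/30) ÷ (29/30) = 1/29.
Likelihood ratio of a positive result = 0.75/0.25 = 3.
Target odds: 0.99 ÷ 0.01 = 99.
Need (1/29) × 3ⁿ ≥ 99, i.e. 3ⁿ ≥ 2871.
3⁷ = 2187 falls short of 2871 but 3⁸ = 6561 reaches it, so n = 8.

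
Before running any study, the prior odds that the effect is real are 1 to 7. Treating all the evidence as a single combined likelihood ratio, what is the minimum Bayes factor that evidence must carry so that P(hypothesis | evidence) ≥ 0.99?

693

Prior odds = 1/7.
Target odds = 0.99/0.01 = 99.
Required Bayes factor = 99 ÷ (1/7) = 693.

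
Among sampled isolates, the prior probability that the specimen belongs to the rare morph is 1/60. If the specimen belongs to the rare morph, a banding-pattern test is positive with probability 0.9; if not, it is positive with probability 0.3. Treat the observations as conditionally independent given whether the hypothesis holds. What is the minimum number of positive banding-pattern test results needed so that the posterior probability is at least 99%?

Prior odds: (1/60) ÷ (59/60) = 1/59.
Likelihood ratio of a positive = 0.9/0.3 = 3.
Target odds: 0.99 ÷ 0.01 = 99.
Need (1/59) × 3ⁿ ≥ 99, i.e. 3ⁿ ≥ 5841.
3⁷ = 2187 falls short of 5841 but 3⁸ = 6561 reaches it, so n = 8.

8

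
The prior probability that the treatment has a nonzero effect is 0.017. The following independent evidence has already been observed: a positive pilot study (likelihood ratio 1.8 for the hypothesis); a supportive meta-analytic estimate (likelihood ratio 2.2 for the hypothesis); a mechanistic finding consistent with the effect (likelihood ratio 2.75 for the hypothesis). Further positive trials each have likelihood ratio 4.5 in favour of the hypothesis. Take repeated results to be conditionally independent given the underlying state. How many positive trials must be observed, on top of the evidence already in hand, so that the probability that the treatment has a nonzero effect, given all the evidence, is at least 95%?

Prior odds = 0.017/0.983 = 17/983.
Combined Bayes factor of the evidence already in hand = 1.8 × 2.2 × 2.75 = 10.89.
Odds after that evidence = (17/983) × 10.89 = 18513/98300.
Target odds = 0.95/0.05 = 19.
Need 4.5ⁿ ≥ 19 ÷ (18513/98300) = 1867700/18513.
4.5³ = 91.125 falls short of 1867700/18513 but 4.5⁴ = 410.0625 reaches it, so n = 4.

4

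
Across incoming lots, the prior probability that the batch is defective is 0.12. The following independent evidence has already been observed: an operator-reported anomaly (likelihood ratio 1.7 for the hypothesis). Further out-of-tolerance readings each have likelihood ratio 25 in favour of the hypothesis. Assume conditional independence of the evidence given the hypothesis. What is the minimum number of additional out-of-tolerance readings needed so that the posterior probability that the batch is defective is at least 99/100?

2

Prior odds = 0.12/0.88 = 3/22.
Bayes factor of the evidence already in hand = 1.7.
Odds after that evidence = (3/22) × 1.7 = 51/220.
Target odds = 0.99/0.01 = 99.
Need 25ⁿ ≥ 99 ÷ (51/220) = 7260/17.
25¹ = 25 falls short of 7260/17 but 25² = 625 reaches it, so n = 2.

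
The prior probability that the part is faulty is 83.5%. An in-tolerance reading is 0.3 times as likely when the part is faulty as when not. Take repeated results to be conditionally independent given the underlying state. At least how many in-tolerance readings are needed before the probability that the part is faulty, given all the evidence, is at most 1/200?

Prior odds = 0.835/0.165 = 167/33.
Likelihood ratio per in-tolerance reading = 0.3.
Target posterior odds = 0.005/0.995 = 1/199.
Need (167/33) × 0.3ⁿ ≤ 1/199, i.e. 0.3ⁿ ≤ 33/33233.
0.3⁵ = 243/100000 is still above 33/33233 but 0.3⁶ = 729/1000000 is at or below it, so n = 6.

6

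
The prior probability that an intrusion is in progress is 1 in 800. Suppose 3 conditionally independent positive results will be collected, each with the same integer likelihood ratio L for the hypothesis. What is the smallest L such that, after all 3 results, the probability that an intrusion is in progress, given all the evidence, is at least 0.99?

43

Prior odds = 0.00125/0.99875 = 1/799.
Target odds = 0.99/0.01 = 99.
Need L³ ≥ 99 ÷ (1/799) = 79101.
42³ = 74088 < 79101 ≤ 79507 = 43³, so L = 43.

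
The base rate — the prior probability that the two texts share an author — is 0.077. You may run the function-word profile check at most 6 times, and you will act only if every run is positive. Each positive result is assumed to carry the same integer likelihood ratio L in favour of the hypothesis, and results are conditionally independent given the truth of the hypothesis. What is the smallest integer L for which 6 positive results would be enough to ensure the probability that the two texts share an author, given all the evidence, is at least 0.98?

3

Prior odds = 0.077/0.923 = 77/923.
Target odds = 0.98/0.02 = 49.
Need L⁶ ≥ 49 ÷ (77/923) = 6461/11.
2⁶ = 64 < 6461/11 ≤ 729 = 3⁶, so L = 3.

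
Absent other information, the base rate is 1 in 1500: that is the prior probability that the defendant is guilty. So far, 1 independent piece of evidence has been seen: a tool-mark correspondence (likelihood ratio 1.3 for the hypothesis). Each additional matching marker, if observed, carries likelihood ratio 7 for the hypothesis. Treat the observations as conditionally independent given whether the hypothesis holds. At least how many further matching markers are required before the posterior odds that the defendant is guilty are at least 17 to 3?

5

Prior odds = (1/1500)/(1499/1500) = 1/1499.
Bayes factor of the evidence already in hand = 1.3.
Odds after that evidence = (1/1499) × 1.3 = 13/14990.
Target odds = 17/3.
Need 7ⁿ ≥ 17/3 ÷ (13/14990) = 254830/39.
7⁴ = 2401 falls short of 254830/39 but 7⁵ = 16807 reaches it, so n = 5.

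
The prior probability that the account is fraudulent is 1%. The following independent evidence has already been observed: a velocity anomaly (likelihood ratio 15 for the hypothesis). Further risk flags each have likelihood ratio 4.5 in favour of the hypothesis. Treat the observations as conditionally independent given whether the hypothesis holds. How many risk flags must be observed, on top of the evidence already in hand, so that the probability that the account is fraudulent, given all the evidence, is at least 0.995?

5

Prior odds = 0.01/0.99 = 1/99.
Bayes factor of the evidence already in hand = 15.
Odds after that evidence = (1/99) × 15 = 5/33.
Target odds = 0.995/0.005 = 199.
Need 4.5ⁿ ≥ 199 ÷ (5/33) = 1313.4.
4.5⁴ = 410.0625 falls short of 1313.4 but 4.5⁵ = 1845.28125 reaches it, so n = 5.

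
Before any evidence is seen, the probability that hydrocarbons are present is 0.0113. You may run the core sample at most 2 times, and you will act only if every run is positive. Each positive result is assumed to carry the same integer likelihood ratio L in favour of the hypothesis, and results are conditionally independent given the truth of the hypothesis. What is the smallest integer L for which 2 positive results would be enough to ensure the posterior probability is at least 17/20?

Prior odds = 0.0113/0.9887 = 113/9887.
Target odds = 0.85/0.15 = 17/3.
Need L² ≥ 17/3 ÷ (113/9887) = 168079/339.
22² = 484 < 168079/339 ≤ 529 = 23², so L = 23.

23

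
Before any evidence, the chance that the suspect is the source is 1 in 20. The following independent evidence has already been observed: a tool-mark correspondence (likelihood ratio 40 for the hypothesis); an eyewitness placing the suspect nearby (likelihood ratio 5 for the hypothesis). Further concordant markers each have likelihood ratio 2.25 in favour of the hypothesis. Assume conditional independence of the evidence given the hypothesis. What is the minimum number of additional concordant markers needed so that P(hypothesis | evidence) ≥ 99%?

3

Prior odds = 0.05/0.95 = 1/19.
Combined Bayes factor of the evidence already in hand = 40 × 5 = 200.
Odds after that evidence = (1/19) × 200 = 200/19.
Target odds = 0.99/0.01 = 99.
Need 2.25ⁿ ≥ 99 ÷ (200/19) = 9.405.
2.25² = 5.0625 falls short of 9.405 but 2.25³ = 11.390625 reaches it, so n = 3.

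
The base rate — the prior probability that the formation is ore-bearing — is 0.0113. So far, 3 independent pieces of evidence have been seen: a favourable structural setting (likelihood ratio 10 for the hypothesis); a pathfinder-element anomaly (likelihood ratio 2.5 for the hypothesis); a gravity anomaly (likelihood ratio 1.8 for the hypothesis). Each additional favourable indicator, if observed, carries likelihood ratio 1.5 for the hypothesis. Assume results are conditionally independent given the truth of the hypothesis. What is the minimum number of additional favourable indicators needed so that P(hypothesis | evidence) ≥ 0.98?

Prior odds = 0.0113/0.9887 = 113/9887.
Combined Bayes factor of the evidence already in hand = 10 × 2.5 × 1.8 = 45.
Odds after that evidence = (113/9887) × 45 = 5085/9887.
Target odds = 0.98/0.02 = 49.
Need 1.5ⁿ ≥ 49 ÷ (5085/9887) = 484463/5085.
1.5¹¹ = 177147/2048 falls short of 484463/5085 but 1.5¹² = 531441/4096 reaches it, so n = 12.

12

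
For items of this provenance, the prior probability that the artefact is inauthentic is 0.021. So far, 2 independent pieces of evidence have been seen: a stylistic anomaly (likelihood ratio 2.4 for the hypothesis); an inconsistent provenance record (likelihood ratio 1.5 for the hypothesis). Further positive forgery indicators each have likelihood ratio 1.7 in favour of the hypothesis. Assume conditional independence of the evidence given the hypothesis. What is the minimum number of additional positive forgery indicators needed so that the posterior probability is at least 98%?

13

Prior odds = 0.021/0.979 = 21/979.
Combined Bayes factor of the evidence already in hand = 2.4 × 1.5 = 3.6.
Odds after that evidence = (21/979) × 3.6 = 378/4895.
Target odds = 0.98/0.02 = 49.
Need 1.7ⁿ ≥ 49 ÷ (378/4895) = 34265/54.
1.7¹² ≈582.622 falls short of 34265/54 but 1.7¹³ ≈990.458 reaches it, so n = 13.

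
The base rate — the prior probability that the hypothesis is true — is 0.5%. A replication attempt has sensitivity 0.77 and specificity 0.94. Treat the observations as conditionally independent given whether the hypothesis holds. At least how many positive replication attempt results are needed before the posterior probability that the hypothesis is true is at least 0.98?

4

Prior odds: 0.005 ÷ 0.995 = 1/199.
False-positive rate = 1 − 0.94 = 0.06; likelihood ratio of a positive = 0.77/0.06 = 77/6.
Target posterior odds = 0.98/0.02 = 49.
Need (1/199) × (77/6)ⁿ ≥ 49, i.e. (77/6)ⁿ ≥ 9751.
(77/6)³ = 456533/216 falls short of 9751 but (77/6)⁴ = 35153041/1296 reaches it, so n = 4.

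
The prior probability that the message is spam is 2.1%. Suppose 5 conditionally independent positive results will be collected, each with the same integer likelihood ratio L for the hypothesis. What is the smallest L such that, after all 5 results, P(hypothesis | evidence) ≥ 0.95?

4

Prior odds = 0.021/0.979 = 21/979.
Target odds = 0.95/0.05 = 19.
Need L⁵ ≥ 19 ÷ (21/979) = 18601/21.
3⁵ = 243 < 18601/21 ≤ 1024 = 4⁵, so L = 4.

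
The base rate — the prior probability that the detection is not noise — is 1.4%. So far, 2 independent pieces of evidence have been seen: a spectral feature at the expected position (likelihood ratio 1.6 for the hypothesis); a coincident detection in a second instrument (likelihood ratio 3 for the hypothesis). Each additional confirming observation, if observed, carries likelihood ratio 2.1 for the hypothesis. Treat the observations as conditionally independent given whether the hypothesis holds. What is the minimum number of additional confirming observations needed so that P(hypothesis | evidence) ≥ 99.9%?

Prior odds = 0.014/0.986 = 7/493.
Combined Bayes factor of the evidence already in hand = 1.6 × 3 = 4.8.
Odds after that evidence = (7/493) × 4.8 = 168/2465.
Target odds = 0.999/0.001 = 999.
Need 2.1ⁿ ≥ 999 ÷ (168/2465) = 820845/56.
2.1¹² ≈7355.83 falls short of 820845/56 but 2.1¹³ ≈15447.2 reaches it, so n = 13.

13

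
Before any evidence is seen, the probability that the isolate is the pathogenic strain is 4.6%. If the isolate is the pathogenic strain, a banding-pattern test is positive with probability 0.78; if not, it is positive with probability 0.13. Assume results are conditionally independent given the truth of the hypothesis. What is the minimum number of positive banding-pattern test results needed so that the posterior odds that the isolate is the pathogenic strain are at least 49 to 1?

Prior odds = 0.046/0.954 = 23/477.
Likelihood ratio of a positive = 0.78/0.13 = 6.
Target odds = 49.
Require 6ⁿ ≥ 49 ÷ (23/477) = 23373/23.
6³ = 216 falls short of 23373/23 but 6⁴ = 1296 reaches it, so n = 4.

4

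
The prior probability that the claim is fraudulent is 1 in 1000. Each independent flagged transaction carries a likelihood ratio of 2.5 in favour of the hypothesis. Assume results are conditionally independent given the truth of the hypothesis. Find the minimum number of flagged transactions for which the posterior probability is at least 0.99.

Prior odds: 0.001 ÷ 0.999 = 1/999.
Likelihood ratio per flagged transaction = 2.5.
Target posterior odds = 0.99/0.01 = 99.
Require 2.5ⁿ ≥ 99 ÷ (1/999) = 98901.
2.5¹² = 244140625/4096 falls short of 98901 but 2.5¹³ ≈149012 reaches it, so n = 13.

13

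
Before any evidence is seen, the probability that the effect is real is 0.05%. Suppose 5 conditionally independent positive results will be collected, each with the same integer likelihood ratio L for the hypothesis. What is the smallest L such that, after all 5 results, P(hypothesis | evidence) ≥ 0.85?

7

Prior odds = 0.0005/0.9995 = 1/1999.
Target odds = 0.85/0.15 = 17/3.
Need L⁵ ≥ 17/3 ÷ (1/1999) = 33983/3.
6⁵ = 7776 < 33983/3 ≤ 16807 = 7⁵, so L = 7.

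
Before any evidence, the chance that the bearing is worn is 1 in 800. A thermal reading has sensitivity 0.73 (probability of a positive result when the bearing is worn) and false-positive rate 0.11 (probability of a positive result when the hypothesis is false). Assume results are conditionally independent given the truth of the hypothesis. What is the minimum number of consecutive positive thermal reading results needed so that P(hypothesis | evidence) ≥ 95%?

6

Prior odds: 0.00125 ÷ 0.99875 = 1/799.
Likelihood ratio of a positive result = 0.73/0.11 = 73/11.
Target odds: 0.95 ÷ 0.05 = 19.
Require (73/11)ⁿ ≥ 19 ÷ (1/799) = 15181.
(73/11)⁵ ≈12872.1 falls short of 15181 but (73/11)⁶ ≈85424.2 reaches it, so n = 6.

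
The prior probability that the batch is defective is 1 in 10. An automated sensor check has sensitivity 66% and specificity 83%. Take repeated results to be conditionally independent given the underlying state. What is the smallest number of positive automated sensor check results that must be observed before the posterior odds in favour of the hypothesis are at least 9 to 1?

Prior odds: 0.1 ÷ 0.9 = 1/9.
False-positive rate = 1 − 0.83 = 0.17; likelihood ratio of a positive = 0.66/0.17 = 66/17.
Target odds = 9.
Need (1/9) × (66/17)ⁿ ≥ 9, i.e. (66/17)ⁿ ≥ 81.
(66/17)³ = 287496/4913 falls short of 81 but (66/17)⁴ = 18974736/83521 reaches it, so n = 4.

4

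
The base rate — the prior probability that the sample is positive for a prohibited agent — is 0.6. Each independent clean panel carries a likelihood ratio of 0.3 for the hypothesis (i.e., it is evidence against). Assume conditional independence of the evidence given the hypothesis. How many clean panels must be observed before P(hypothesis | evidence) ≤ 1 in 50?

Prior odds = 0.6/0.4 = 1.5.
Likelihood ratio per clean panel = 0.3.
Target posterior odds = 0.02/0.98 = 1/49.
Require 0.3ⁿ ≤ 1/49 ÷ 1.5 = 2/147.
0.3³ = 0.027 is still above 2/147 but 0.3⁴ = 0.0081 is at or below it, so n = 4.

4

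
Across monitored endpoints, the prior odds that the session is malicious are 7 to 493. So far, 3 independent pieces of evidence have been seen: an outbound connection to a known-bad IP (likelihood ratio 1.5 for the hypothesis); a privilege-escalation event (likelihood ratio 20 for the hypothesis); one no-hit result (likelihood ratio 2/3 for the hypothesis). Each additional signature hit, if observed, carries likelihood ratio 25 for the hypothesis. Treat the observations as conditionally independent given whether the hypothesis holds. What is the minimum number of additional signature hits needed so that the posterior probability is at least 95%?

Prior odds = 7/493.
Combined Bayes factor of the evidence already in hand = 1.5 × 20 × (2/3) = 20.
Odds after that evidence = (7/493) × 20 = 140/493.
Target odds = 0.95/0.05 = 19.
Need 25ⁿ ≥ 19 ÷ (140/493) = 9367/140.
25¹ = 25 falls short of 9367/140 but 25² = 625 reaches it, so n = 2.

2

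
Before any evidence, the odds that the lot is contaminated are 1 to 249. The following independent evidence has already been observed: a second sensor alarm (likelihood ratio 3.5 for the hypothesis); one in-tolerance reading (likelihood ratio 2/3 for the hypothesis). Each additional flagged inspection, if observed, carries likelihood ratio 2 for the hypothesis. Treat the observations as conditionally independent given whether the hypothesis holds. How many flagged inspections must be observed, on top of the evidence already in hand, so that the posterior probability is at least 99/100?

Prior odds = 1/249.
Combined Bayes factor of the evidence already in hand = 3.5 × (2/3) = 7/3.
Odds after that evidence = (1/249) × 7/3 = 7/747.
Target odds = 0.99/0.01 = 99.
Need 2ⁿ ≥ 99 ÷ (7/747) = 73953/7.
2¹³ = 8192 falls short of 73953/7 but 2¹⁴ = 16384 reaches it, so n = 14.

14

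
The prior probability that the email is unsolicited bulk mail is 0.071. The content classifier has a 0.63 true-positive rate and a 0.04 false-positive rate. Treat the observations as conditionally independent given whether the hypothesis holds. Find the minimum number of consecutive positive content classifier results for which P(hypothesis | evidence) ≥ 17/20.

2

Prior odds = 0.071/0.929 = 71/929.
Likelihood ratio of a positive result = 0.63/0.04 = 15.75.
Target odds: 0.85 ÷ 0.15 = 17/3.
Need (71/929) × 15.75ⁿ ≥ 17/3, i.e. 15.75ⁿ ≥ 15793/213.
15.75¹ = 15.75 falls short of 15793/213 but 15.75² = 248.0625 reaches it, so n = 2.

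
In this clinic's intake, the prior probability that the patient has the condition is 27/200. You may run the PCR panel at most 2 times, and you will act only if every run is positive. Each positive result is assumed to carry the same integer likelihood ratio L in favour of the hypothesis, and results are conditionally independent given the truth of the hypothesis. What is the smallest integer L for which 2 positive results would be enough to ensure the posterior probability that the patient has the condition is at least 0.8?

Prior odds = 0.135/0.865 = 27/173.
Target odds = 0.8/0.2 = 4.
Need L² ≥ 4 ÷ (27/173) = 692/27.
5² = 25 < 692/27 ≤ 36 = 6², so L = 6.

6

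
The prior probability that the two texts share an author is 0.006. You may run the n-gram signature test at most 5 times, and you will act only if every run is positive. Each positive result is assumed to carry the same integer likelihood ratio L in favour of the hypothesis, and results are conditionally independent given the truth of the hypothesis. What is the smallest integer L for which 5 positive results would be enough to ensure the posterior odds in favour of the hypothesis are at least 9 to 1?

5

Prior odds = 0.006/0.994 = 3/497.
Target odds = 9.
Need L⁵ ≥ 9 ÷ (3/497) = 1491.
4⁵ = 1024 < 1491 ≤ 3125 = 5⁵, so L = 5.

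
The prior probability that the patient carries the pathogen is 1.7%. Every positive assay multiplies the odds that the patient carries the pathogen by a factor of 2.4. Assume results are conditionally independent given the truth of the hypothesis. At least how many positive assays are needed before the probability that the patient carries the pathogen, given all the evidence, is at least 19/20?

Prior odds: 0.017 ÷ 0.983 = 17/983.
Likelihood ratio per positive assay = 2.4.
Target odds: 0.95 ÷ 0.05 = 19.
Require 2.4ⁿ ≥ 19 ÷ (17/983) = 18677/17.
2.4⁷ = 35831808/78125 falls short of 18677/17 but 2.4⁸ = 429981696/390625 reaches it, so n = 8.

8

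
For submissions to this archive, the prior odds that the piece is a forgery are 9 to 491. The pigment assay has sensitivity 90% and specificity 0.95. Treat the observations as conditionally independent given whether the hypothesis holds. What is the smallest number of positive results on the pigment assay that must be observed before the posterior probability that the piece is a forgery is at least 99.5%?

Prior odds = 9/491.
False-positive rate = 1 − 0.95 = 0.05; likelihood ratio of a positive = 0.9/0.05 = 18.
Target odds: 0.995 ÷ 0.005 = 199.
Require 18ⁿ ≥ 199 ÷ (9/491) = 97709/9.
18³ = 5832 falls short of 97709/9 but 18⁴ = 104976 reaches it, so n = 4.

4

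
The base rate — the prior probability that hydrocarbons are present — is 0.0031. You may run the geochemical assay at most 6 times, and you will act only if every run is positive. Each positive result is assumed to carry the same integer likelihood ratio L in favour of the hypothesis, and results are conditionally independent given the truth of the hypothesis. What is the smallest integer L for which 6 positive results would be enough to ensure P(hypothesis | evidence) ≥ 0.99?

6

Prior odds = 0.0031/0.9969 = 31/9969.
Target odds = 0.99/0.01 = 99.
Need L⁶ ≥ 99 ÷ (31/9969) = 986931/31.
5⁶ = 15625 < 986931/31 ≤ 46656 = 6⁶, so L = 6.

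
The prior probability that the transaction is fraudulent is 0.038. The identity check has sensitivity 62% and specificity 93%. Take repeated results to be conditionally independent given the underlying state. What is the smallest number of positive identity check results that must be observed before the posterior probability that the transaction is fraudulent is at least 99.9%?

5

Prior odds: 0.038 ÷ 0.962 = 19/481.
False-positive rate = 1 − 0.93 = 0.07; likelihood ratio of a positive = 0.62/0.07 = 62/7.
Target odds: 0.999 ÷ 0.001 = 999.
Require (62/7)ⁿ ≥ 999 ÷ (19/481) = 480519/19.
(62/7)⁴ = 14776336/2401 falls short of 480519/19 but (62/7)⁵ = 916132832/16807 reaches it, so n = 5.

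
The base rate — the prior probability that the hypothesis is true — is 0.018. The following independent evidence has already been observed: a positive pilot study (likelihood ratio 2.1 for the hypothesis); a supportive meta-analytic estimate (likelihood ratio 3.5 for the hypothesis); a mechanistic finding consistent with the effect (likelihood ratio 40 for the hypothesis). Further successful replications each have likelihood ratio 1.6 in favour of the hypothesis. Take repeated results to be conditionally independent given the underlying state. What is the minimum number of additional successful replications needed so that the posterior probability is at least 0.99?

7

Prior odds = 0.018/0.982 = 9/491.
Combined Bayes factor of the evidence already in hand = 2.1 × 3.5 × 40 = 294.
Odds after that evidence = (9/491) × 294 = 2646/491.
Target odds = 0.99/0.01 = 99.
Need 1.6ⁿ ≥ 99 ÷ (2646/491) = 5401/294.
1.6⁶ = 262144/15625 falls short of 5401/294 but 1.6⁷ = 2097152/78125 reaches it, so n = 7.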